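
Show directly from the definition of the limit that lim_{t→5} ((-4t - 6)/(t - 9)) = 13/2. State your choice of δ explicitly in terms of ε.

δ = min(2, (4/21)ε)

Fix ε > 0. We want δ > 0 with 0 < |t − 5| < δ ⇒ |(-4t - 6)/(t - 9) − (13/2)| < ε.
Combining over a common denominator, (-4t - 6)/(t - 9) − (13/2) = [(-4t - 6)·(-4) − (-26)·(t - 9)] / [(-4)·(t - 9)] = 42(t − 5) / ((-4)(t - 9)).
So |(-4t - 6)/(t - 9) − (13/2)| = 42|t − 5| / (4·|t − 9|).
Require δ ≤ 2, so |t − 9| ≥ |-4| − |t − 5| > 4 − 2 = 2.
Hence |(-4t - 6)/(t - 9) − (13/2)| < 42|t − 5|/(4·2) = (21/4)|t − 5|, which is < ε once |t − 5| < (4/21)ε.
Take δ = min(2, (4/21)ε). Then 0 < |t − 5| < δ forces both bounds, so |(-4t - 6)/(t - 9) − (13/2)| < ε.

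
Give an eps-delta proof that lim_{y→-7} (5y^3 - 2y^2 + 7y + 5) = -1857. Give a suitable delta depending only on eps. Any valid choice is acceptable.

Let eps > 0. We want delta > 0 such that 0 < |y + 7| < delta implies |(5y^3 - 2y^2 + 7y + 5) + 1857| < eps.
(5y^3 - 2y^2 + 7y + 5) + 1857 = 5y^3 - 2y^2 + 7y + 1862 = (y + 7)(5y^2 - 37y + 266).
So |(5y^3 - 2y^2 + 7y + 5) + 1857| = |y + 7|·|5y^2 - 37y + 266|.
Assume first that |y + 7| < 2, so |y| < 9. Then |5y^2 - 37y + 266| ≤ 5·9^2 + 37·9 + 266 = 1004.
Hence |(5y^3 - 2y^2 + 7y + 5) + 1857| ≤ 1004|y + 7| < eps provided |y + 7| < eps/1004.
Choosing delta = min(2, eps/1004) ensures both conditions, hence |(5y^3 - 2y^2 + 7y + 5) + 1857| < eps.

delta = min(2, eps/1004)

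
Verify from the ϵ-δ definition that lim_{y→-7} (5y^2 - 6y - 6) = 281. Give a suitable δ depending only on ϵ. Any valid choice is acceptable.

Let ϵ > 0 be given. We want δ > 0 such that 0 < |y + 7| < δ implies |(5y^2 - 6y - 6) − 281| < ϵ.
(5y^2 - 6y - 6) − 281 = 5y^2 - 6y - 287 = (y + 7)(5y - 41).
So |(5y^2 - 6y - 6) − 281| = |y + 7|·|5y - 41|.
Assume first that |y + 7| < 1, so |y| < 8. Then |5y - 41| ≤ 5·8 + 41 = 81.
Hence |(5y^2 - 6y - 6) − 281| ≤ 81|y + 7| < ϵ provided |y + 7| < ϵ/81.
Take δ = min(1, ϵ/81). Then 0 < |y + 7| < δ gives both |y + 7| < 1 and |y + 7| < ϵ/81, so |(5y^2 - 6y - 6) − 281| < ϵ.

δ = min(1, ϵ/81)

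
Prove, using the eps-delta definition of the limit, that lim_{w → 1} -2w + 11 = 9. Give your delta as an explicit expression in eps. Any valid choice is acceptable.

Let eps > 0 be given. We need delta > 0 so that 0 < |w − 1| < delta implies |(-2w + 11) − 9| < eps.
Since (-2w + 11) − 9 = -2(w − 1), we have |(-2w + 11) − 9| = 2|w − 1|.
So 2|w − 1| < eps exactly when |w − 1| < eps/2.
Take delta = eps/2. If 0 < |w − 1| < delta then |(-2w + 11) − 9| = 2|w − 1| < 2·(eps/2) = eps.

delta = eps/2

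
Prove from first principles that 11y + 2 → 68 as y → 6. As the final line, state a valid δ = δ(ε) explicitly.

δ = ε/11

Fix ε > 0. We need δ > 0 so that 0 < |y − 6| < δ implies |(11y + 2) − 68| < ε.
Since (11y + 2) − 68 = 11(y − 6), we have |(11y + 2) − 68| = 11|y − 6|.
Thus it suffices that |y − 6| < ε/11.
Take δ = ε/11. If 0 < |y − 6| < δ then |(11y + 2) − 68| = 11|y − 6| < 11·(ε/11) = ε.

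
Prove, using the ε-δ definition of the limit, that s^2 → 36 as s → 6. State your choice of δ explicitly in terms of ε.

δ = min(2, ε/14)

Suppose ε > 0. We seek δ > 0 with 0 < |s − 6| < δ ⇒ |s^2 − 36| < ε.
Factor: s^2 − 36 = (s − 6)(s + 6), so |s^2 − 36| = |s − 6|·|s + 6|.
Impose δ ≤ 2 so that |s| < 8; then |s + 6| ≤ 14.
Hence |s^2 − 36| ≤ 14|s − 6|, which is < ε once |s − 6| < ε/14.
Take δ = min(2, ε/14). If 0 < |s − 6| < δ then both bounds hold and |s^2 − 36| ≤ 14|s − 6| < 14·(ε/14) = ε.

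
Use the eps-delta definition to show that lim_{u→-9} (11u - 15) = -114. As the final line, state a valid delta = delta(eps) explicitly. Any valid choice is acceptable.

Fix eps > 0. We need delta > 0 so that 0 < |u + 9| < delta implies |(11u - 15) + 114| < eps.
Since (11u - 15) + 114 = 11(u + 9), we have |(11u - 15) + 114| = 11|u + 9|.
So 11|u + 9| < eps exactly when |u + 9| < eps/11.
Choosing delta = eps/11 gives |(11u - 15) + 114| = 11|u + 9| < eps whenever |u + 9| < delta.

delta = eps/11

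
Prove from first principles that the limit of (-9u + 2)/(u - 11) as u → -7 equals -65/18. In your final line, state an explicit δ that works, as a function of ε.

Suppose ε > 0. We want δ > 0 with 0 < |u + 7| < δ ⇒ |(-9u + 2)/(u - 11) + 65/18| < ε.
Combining over a common denominator, (-9u + 2)/(u - 11) + 65/18 = [(-9u + 2)·(-18) − 65·(u - 11)] / [(-18)·(u - 11)] = 97(u + 7) / ((-18)(u - 11)).
So |(-9u + 2)/(u - 11) + 65/18| = 97|u + 7| / (18·|u − 11|).
Require δ ≤ 9, so |u − 11| ≥ |-18| − |u + 7| > 18 − 9 = 9.
Hence |(-9u + 2)/(u - 11) + 65/18| < 97|u + 7|/(18·9) = (97/162)|u + 7|, which is < ε once |u + 7| < (162/97)ε.
Take δ = min(9, (162/97)ε). Then 0 < |u + 7| < δ forces both bounds, so |(-9u + 2)/(u - 11) + 65/18| < ε.

δ = min(9, (162/97)ε)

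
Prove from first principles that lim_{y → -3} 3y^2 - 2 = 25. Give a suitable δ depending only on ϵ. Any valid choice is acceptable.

δ = min(1, ϵ/21)

Fix ϵ > 0. We want δ > 0 such that 0 < |y + 3| < δ implies |(3y^2 - 2) − 25| < ϵ.
(3y^2 - 2) − 25 = 3y^2 - 27 = (y + 3)(3y - 9).
So |(3y^2 - 2) − 25| = |y + 3|·|3y - 9|.
Assume first that |y + 3| < 1, so |y| < 4. Then |3y - 9| ≤ 3·4 + 9 = 21.
Hence |(3y^2 - 2) − 25| ≤ 21|y + 3| < ϵ provided |y + 3| < ϵ/21.
Take δ = min(1, ϵ/21). Then 0 < |y + 3| < δ gives both |y + 3| < 1 and |y + 3| < ϵ/21, so |(3y^2 - 2) − 25| < ϵ.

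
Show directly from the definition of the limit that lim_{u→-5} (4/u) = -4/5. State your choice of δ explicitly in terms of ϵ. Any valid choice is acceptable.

Let ϵ > 0. We seek δ > 0 such that 0 < |u + 5| < δ implies |4/u + 4/5| < ϵ.
|4/u + 4/5| = 4·|-5 − u|/(5·|u|) = 4|u + 5|/(5|u|).
Restrict δ ≤ 5/2. Then |u + 5| < 5/2 gives |u| > 5/2, so 5|u| > 25/2.
Then |4/u + 4/5| < 4|u + 5|/(25/2), which is < ϵ when |u + 5| < (25/8)ϵ.
Take δ = min(5/2, (25/8)ϵ). Then 0 < |u + 5| < δ gives both |u + 5| < 5/2 and |u + 5| < (25/8)ϵ, so |4/u + 4/5| < ϵ.

δ = min(5/2, (25/8)ϵ)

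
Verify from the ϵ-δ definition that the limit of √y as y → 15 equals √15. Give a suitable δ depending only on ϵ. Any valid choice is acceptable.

Suppose ϵ > 0. We want δ > 0 such that 0 < |y − 15| < δ implies |√y − √15| < ϵ.
Multiplying by the conjugate, |√y − √15| = |y − 15|/(√y + √15).
Restrict δ ≤ 15 so that |y − 15| < 15 forces y > 0, and then √y + √15 > √15.
Hence |√y − √15| < |y − 15|/√15, which is < ϵ once |y − 15| < √15·ϵ.
Take δ = min(15, √15·ϵ). If 0 < |y − 15| < δ then y > 0 and |√y − √15| < |y − 15|/√15 < ϵ.

δ = min(15, √15·ϵ)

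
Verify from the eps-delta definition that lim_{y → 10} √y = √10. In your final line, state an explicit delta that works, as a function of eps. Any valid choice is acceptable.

Suppose eps > 0. We want delta > 0 such that 0 < |y − 10| < delta implies |√y − √10| < eps.
Multiplying by the conjugate, |√y − √10| = |y − 10|/(√y + √10).
Restrict delta ≤ 10 so that |y − 10| < 10 forces y > 0, and then √y + √10 > √10.
Hence |√y − √10| < |y − 10|/√10, which is < eps once |y − 10| < √10·eps.
Take delta = min(10, √10·eps). If 0 < |y − 10| < delta then y > 0 and |√y − √10| < |y − 10|/√10 < eps.

delta = min(10, √10·eps)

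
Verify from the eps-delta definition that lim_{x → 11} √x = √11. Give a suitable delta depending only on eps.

Let eps > 0 be given. We want delta > 0 such that 0 < |x − 11| < delta implies |√x − √11| < eps.
Multiplying by the conjugate, |√x − √11| = |x − 11|/(√x + √11).
Restrict delta ≤ 11 so that |x − 11| < 11 forces x > 0, and then √x + √11 > √11.
Hence |√x − √11| < |x − 11|/√11, which is < eps once |x − 11| < √11·eps.
Take delta = min(11, √11·eps). If 0 < |x − 11| < delta then x > 0 and |√x − √11| < |x − 11|/√11 < eps.

delta = min(11, √11·eps)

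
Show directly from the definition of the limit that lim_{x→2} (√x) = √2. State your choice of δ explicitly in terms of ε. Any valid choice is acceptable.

Let ε > 0. We want δ > 0 such that 0 < |x − 2| < δ implies |√x − √2| < ε.
Multiplying by the conjugate, |√x − √2| = |x − 2|/(√x + √2).
Restrict δ ≤ 2 so that |x − 2| < 2 forces x > 0, and then √x + √2 > √2.
Hence |√x − √2| < |x − 2|/√2, which is < ε once |x − 2| < √2·ε.
Take δ = min(2, √2·ε). If 0 < |x − 2| < δ then x > 0 and |√x − √2| < |x − 2|/√2 < ε.

δ = min(2, √2·ε)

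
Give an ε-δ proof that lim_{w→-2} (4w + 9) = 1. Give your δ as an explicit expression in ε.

Let ε > 0 be given. We need δ > 0 so that 0 < |w + 2| < δ implies |(4w + 9) − 1| < ε.
|(4w + 9) − 1| = |4w + 8| = 4|w + 2|.
So 4|w + 2| < ε exactly when |w + 2| < ε/4.
Take δ = ε/4. If 0 < |w + 2| < δ then |(4w + 9) − 1| = 4|w + 2| < 4·(ε/4) = ε.

δ = ε/4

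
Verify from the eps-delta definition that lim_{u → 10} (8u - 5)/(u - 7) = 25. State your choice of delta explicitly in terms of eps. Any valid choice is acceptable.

Fix eps > 0. We want delta > 0 with 0 < |u − 10| < delta ⇒ |(8u - 5)/(u - 7) − 25| < eps.
Combining over a common denominator, (8u - 5)/(u - 7) − 25 = [(8u - 5)·3 − 75·(u - 7)] / [3·(u - 7)] = -51(u − 10) / (3(u - 7)).
So |(8u - 5)/(u - 7) − 25| = 51|u − 10| / (3·|u − 7|).
Require delta ≤ 3/2, so |u − 7| ≥ |3| − |u − 10| > 3 − 3/2 = 3/2.
Hence |(8u - 5)/(u - 7) − 25| < 51|u − 10|/(3·(3/2)) = (34/3)|u − 10|, which is < eps once |u − 10| < (3/34)eps.
Take delta = min(3/2, (3/34)eps). Then 0 < |u − 10| < delta forces both bounds, so |(8u - 5)/(u - 7) − 25| < eps.

delta = min(3/2, (3/34)eps)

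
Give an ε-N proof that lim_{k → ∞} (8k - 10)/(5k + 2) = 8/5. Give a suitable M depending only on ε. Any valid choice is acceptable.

Let ε > 0. For k ≥ 1, |(8k - 10)/(5k + 2) − (8/5)| = |-66|/(5(5k + 2)) = 66/(5(5k + 2)).
Since 5k + 2 ≥ 5k for k ≥ 1, this is ≤ 66/(5·5k) = (66/25)/k.
So |(8k - 10)/(5k + 2) − (8/5)| < ε whenever k > (66/25)/ε.
Take M = (66/25)/ε. If k > M then |(8k - 10)/(5k + 2) − (8/5)| ≤ (66/25)/k < ε.

M = (66/25)/ε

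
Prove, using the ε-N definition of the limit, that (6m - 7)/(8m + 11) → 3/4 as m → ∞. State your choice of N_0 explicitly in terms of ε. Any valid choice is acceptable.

N_0 = (61/32)/ε

Let ε > 0 be given. For m ≥ 1, |(6m - 7)/(8m + 11) − (3/4)| = |-122|/(8(8m + 11)) = 122/(8(8m + 11)).
Since 8m + 11 ≥ 8m for m ≥ 1, this is ≤ 122/(8·8m) = (61/32)/m.
So |(6m - 7)/(8m + 11) − (3/4)| < ε whenever m > (61/32)/ε.
Take N_0 = (61/32)/ε. If m > N_0 then |(6m - 7)/(8m + 11) − (3/4)| ≤ (61/32)/m < ε.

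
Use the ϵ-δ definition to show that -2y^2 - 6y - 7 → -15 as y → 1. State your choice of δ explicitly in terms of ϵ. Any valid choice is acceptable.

δ = min(1, ϵ/12)

Let ϵ > 0 be given. We want δ > 0 such that 0 < |y − 1| < δ implies |(-2y^2 - 6y - 7) + 15| < ϵ.
(-2y^2 - 6y - 7) + 15 = -2y^2 - 6y + 8 = (y − 1)(-2y - 8).
So |(-2y^2 - 6y - 7) + 15| = |y − 1|·|-2y - 8|.
Assume first that |y − 1| < 1, so |y| < 2. Then |-2y - 8| ≤ 2·2 + 8 = 12.
Hence |(-2y^2 - 6y - 7) + 15| ≤ 12|y − 1| < ϵ provided |y − 1| < ϵ/12.
Choosing δ = min(1, ϵ/12) ensures both conditions, hence |(-2y^2 - 6y - 7) + 15| < ϵ.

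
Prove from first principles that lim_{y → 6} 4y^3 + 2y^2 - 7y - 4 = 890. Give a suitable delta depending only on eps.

Let eps > 0 be given. We want delta > 0 such that 0 < |y − 6| < delta implies |(4y^3 + 2y^2 - 7y - 4) − 890| < eps.
(4y^3 + 2y^2 - 7y - 4) − 890 = 4y^3 + 2y^2 - 7y - 894 = (y − 6)(4y^2 + 26y + 149).
So |(4y^3 + 2y^2 - 7y - 4) − 890| = |y − 6|·|4y^2 + 26y + 149|.
Assume first that |y − 6| < 2, so |y| < 8. Then |4y^2 + 26y + 149| ≤ 4·8^2 + 26·8 + 149 = 613.
Hence |(4y^3 + 2y^2 - 7y - 4) − 890| ≤ 613|y − 6| < eps provided |y − 6| < eps/613.
Choosing delta = min(2, eps/613) ensures both conditions, hence |(4y^3 + 2y^2 - 7y - 4) − 890| < eps.

delta = min(2, eps/613)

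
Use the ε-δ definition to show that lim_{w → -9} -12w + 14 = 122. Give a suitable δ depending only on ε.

Suppose ε > 0. We need δ > 0 so that 0 < |w + 9| < δ implies |(-12w + 14) − 122| < ε.
Since (-12w + 14) − 122 = -12(w + 9), we have |(-12w + 14) − 122| = 12|w + 9|.
So 12|w + 9| < ε exactly when |w + 9| < ε/12.
Choosing δ = ε/12 gives |(-12w + 14) − 122| = 12|w + 9| < ε whenever |w + 9| < δ.

δ = ε/12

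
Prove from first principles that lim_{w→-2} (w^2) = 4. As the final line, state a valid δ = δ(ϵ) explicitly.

Fix ϵ > 0. We seek δ > 0 with 0 < |w + 2| < δ ⇒ |w^2 − 4| < ϵ.
Factor: w^2 − 4 = (w + 2)(w - 2), so |w^2 − 4| = |w + 2|·|w - 2|.
Impose δ ≤ 1 so that |w| < 3; then |w - 2| ≤ 5.
Hence |w^2 − 4| ≤ 5|w + 2|, which is < ϵ once |w + 2| < ϵ/5.
Take δ = min(1, ϵ/5). If 0 < |w + 2| < δ then both bounds hold and |w^2 − 4| ≤ 5|w + 2| < 5·(ϵ/5) = ϵ.

δ = min(1, ϵ/5)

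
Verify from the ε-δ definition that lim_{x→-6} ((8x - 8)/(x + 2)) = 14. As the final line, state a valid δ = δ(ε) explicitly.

Fix ε > 0. We want δ > 0 with 0 < |x + 6| < δ ⇒ |(8x - 8)/(x + 2) − 14| < ε.
Combining over a common denominator, (8x - 8)/(x + 2) − 14 = [(8x - 8)·(-4) − (-56)·(x + 2)] / [(-4)·(x + 2)] = 24(x + 6) / ((-4)(x + 2)).
So |(8x - 8)/(x + 2) − 14| = 24|x + 6| / (4·|x + 2|).
Restrict δ ≤ 2. Then |x + 6| < 2 gives |x + 2| = |(x + 6) + (-4)| ≥ 4 − 2 = 2.
Hence |(8x - 8)/(x + 2) − 14| < 24|x + 6|/(4·2) = 3|x + 6|, which is < ε once |x + 6| < (1/3)ε.
Take δ = min(2, (1/3)ε). Then 0 < |x + 6| < δ forces both bounds, so |(8x - 8)/(x + 2) − 14| < ε.

δ = min(2, (1/3)ε)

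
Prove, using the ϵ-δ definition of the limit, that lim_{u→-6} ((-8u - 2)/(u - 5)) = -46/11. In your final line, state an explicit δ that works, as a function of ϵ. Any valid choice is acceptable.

δ = min(11/2, (121/84)ϵ)

Fix ϵ > 0. We want δ > 0 with 0 < |u + 6| < δ ⇒ |(-8u - 2)/(u - 5) + 46/11| < ϵ.
Combining over a common denominator, (-8u - 2)/(u - 5) + 46/11 = [(-8u - 2)·(-11) − 46·(u - 5)] / [(-11)·(u - 5)] = 42(u + 6) / ((-11)(u - 5)).
So |(-8u - 2)/(u - 5) + 46/11| = 42|u + 6| / (11·|u − 5|).
Require δ ≤ 11/2, so |u − 5| ≥ |-11| − |u + 6| > 11 − 11/2 = 11/2.
Hence |(-8u - 2)/(u - 5) + 46/11| < 42|u + 6|/(11·(11/2)) = (84/121)|u + 6|, which is < ϵ once |u + 6| < (121/84)ϵ.
Take δ = min(11/2, (121/84)ϵ). Then 0 < |u + 6| < δ forces both bounds, so |(-8u - 2)/(u - 5) + 46/11| < ϵ.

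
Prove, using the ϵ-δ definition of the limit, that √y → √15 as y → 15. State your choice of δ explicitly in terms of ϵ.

Fix ϵ > 0. We want δ > 0 such that 0 < |y − 15| < δ implies |√y − √15| < ϵ.
Multiplying by the conjugate, |√y − √15| = |y − 15|/(√y + √15).
Restrict δ ≤ 15 so that |y − 15| < 15 forces y > 0, and then √y + √15 > √15.
Hence |√y − √15| < |y − 15|/√15, which is < ϵ once |y − 15| < √15·ϵ.
Take δ = min(15, √15·ϵ). If 0 < |y − 15| < δ then y > 0 and |√y − √15| < |y − 15|/√15 < ϵ.

δ = min(15, √15·ϵ)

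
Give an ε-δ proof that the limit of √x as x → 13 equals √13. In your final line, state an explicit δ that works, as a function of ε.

Let ε > 0 be given. We want δ > 0 such that 0 < |x − 13| < δ implies |√x − √13| < ε.
Multiplying by the conjugate, |√x − √13| = |x − 13|/(√x + √13).
Restrict δ ≤ 13 so that |x − 13| < 13 forces x > 0, and then √x + √13 > √13.
Hence |√x − √13| < |x − 13|/√13, which is < ε once |x − 13| < √13·ε.
Take δ = min(13, √13·ε). If 0 < |x − 13| < δ then x > 0 and |√x − √13| < |x − 13|/√13 < ε.

δ = min(13, √13·ε)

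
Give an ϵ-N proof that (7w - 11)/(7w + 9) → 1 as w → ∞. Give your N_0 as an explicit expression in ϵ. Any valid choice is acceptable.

N_0 = (20/7)/ϵ

Let ϵ > 0 be given. We seek N_0 > 0 such that w > N_0 implies |(7w - 11)/(7w + 9) − 1| < ϵ.
(7w - 11)/(7w + 9) − 1 = (7(7w - 11) − 7(7w + 9)) / (7(7w + 9)) = -140/(7(7w + 9)).
For w > 0 we have 7w + 9 > 7w, so |(7w - 11)/(7w + 9) − 1| = 140/(7(7w + 9)) < 140/(7·7w) = (20/7)/w.
Thus |(7w - 11)/(7w + 9) − 1| < ϵ whenever w > (20/7)/ϵ.
Take N_0 = (20/7)/ϵ. If w > N_0 then |(7w - 11)/(7w + 9) − 1| < (20/7)/w < ϵ.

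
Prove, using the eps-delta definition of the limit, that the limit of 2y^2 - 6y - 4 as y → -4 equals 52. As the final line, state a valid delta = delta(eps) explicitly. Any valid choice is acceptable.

delta = min(1, eps/24)

Let eps > 0 be given. We want delta > 0 such that 0 < |y + 4| < delta implies |(2y^2 - 6y - 4) − 52| < eps.
(2y^2 - 6y - 4) − 52 = 2y^2 - 6y - 56 = (y + 4)(2y - 14).
So |(2y^2 - 6y - 4) − 52| = |y + 4|·|2y - 14|.
Require delta ≤ 1. Then |y + 4| < 1 gives |y| < 5, and by the triangle inequality |2y - 14| ≤ 2·5 + 14 = 24.
Hence |(2y^2 - 6y - 4) − 52| ≤ 24|y + 4| < eps provided |y + 4| < eps/24.
Take delta = min(1, eps/24). Then 0 < |y + 4| < delta gives both |y + 4| < 1 and |y + 4| < eps/24, so |(2y^2 - 6y - 4) − 52| < eps.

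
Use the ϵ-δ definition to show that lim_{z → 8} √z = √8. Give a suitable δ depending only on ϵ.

Let ϵ > 0 be given. We want δ > 0 such that 0 < |z − 8| < δ implies |√z − √8| < ϵ.
Rationalise: √z − √8 = (z − 8)/(√z + √8), so |√z − √8| = |z − 8|/(√z + √8).
Restrict δ ≤ 8 so that |z − 8| < 8 forces z > 0, and then √z + √8 > √8.
Hence |√z − √8| < |z − 8|/√8, which is < ϵ once |z − 8| < √8·ϵ.
Take δ = min(8, √8·ϵ). If 0 < |z − 8| < δ then z > 0 and |√z − √8| < |z − 8|/√8 < ϵ.

δ = min(8, √8·ϵ)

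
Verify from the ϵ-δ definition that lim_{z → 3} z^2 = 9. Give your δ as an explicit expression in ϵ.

Let ϵ > 0 be given. We seek δ > 0 with 0 < |z − 3| < δ ⇒ |z^2 − 9| < ϵ.
Factor: z^2 − 9 = (z − 3)(z + 3), so |z^2 − 9| = |z − 3|·|z + 3|.
Restrict δ ≤ 1. Then |z − 3| < 1 gives |z| < 4, so by the triangle inequality |z + 3| ≤ 4 + 3 = 7.
Hence |z^2 − 9| ≤ 7|z − 3|, which is < ϵ once |z − 3| < ϵ/7.
Take δ = min(1, ϵ/7). If 0 < |z − 3| < δ then both bounds hold and |z^2 − 9| ≤ 7|z − 3| < 7·(ϵ/7) = ϵ.

δ = min(1, ϵ/7)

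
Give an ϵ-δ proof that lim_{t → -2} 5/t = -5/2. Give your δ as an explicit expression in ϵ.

Fix ϵ > 0. We seek δ > 0 such that 0 < |t + 2| < δ implies |5/t + 5/2| < ϵ.
|5/t + 5/2| = 5·|-2 − t|/(2·|t|) = 5|t + 2|/(2|t|).
Restrict δ ≤ 1. Then |t + 2| < 1 gives |t| > 1, so 2|t| > 2.
Then |5/t + 5/2| < 5|t + 2|/2, which is < ϵ when |t + 2| < (2/5)ϵ.
Take δ = min(1, (2/5)ϵ). Then 0 < |t + 2| < δ gives both |t + 2| < 1 and |t + 2| < (2/5)ϵ, so |5/t + 5/2| < ϵ.

δ = min(1, (2/5)ϵ)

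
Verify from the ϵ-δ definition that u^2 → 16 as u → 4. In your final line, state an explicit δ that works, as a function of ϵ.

Fix ϵ > 0. We seek δ > 0 with 0 < |u − 4| < δ ⇒ |u^2 − 16| < ϵ.
Factor: u^2 − 16 = (u − 4)(u + 4), so |u^2 − 16| = |u − 4|·|u + 4|.
Impose δ ≤ 1 so that |u| < 5; then |u + 4| ≤ 9.
Hence |u^2 − 16| ≤ 9|u − 4|, which is < ϵ once |u − 4| < ϵ/9.
Take δ = min(1, ϵ/9). If 0 < |u − 4| < δ then both bounds hold and |u^2 − 16| ≤ 9|u − 4| < 9·(ϵ/9) = ϵ.

δ = min(1, ϵ/9)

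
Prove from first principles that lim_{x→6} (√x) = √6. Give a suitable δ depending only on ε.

Let ε > 0 be given. We want δ > 0 such that 0 < |x − 6| < δ implies |√x − √6| < ε.
Rationalise: √x − √6 = (x − 6)/(√x + √6), so |√x − √6| = |x − 6|/(√x + √6).
Restrict δ ≤ 6 so that |x − 6| < 6 forces x > 0, and then √x + √6 > √6.
Hence |√x − √6| < |x − 6|/√6, which is < ε once |x − 6| < √6·ε.
Take δ = min(6, √6·ε). If 0 < |x − 6| < δ then x > 0 and |√x − √6| < |x − 6|/√6 < ε.

δ = min(6, √6·ε)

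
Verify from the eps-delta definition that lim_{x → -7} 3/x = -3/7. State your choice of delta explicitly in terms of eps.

delta = min(7/2, (49/6)eps)

Suppose eps > 0. We seek delta > 0 such that 0 < |x + 7| < delta implies |3/x + 3/7| < eps.
|3/x + 3/7| = 3·|-7 − x|/(7·|x|) = 3|x + 7|/(7|x|).
Restrict delta ≤ 7/2. Then |x + 7| < 7/2 gives |x| > 7/2, so 7|x| > 49/2.
Then |3/x + 3/7| < 3|x + 7|/(49/2), which is < eps when |x + 7| < (49/6)eps.
Take delta = min(7/2, (49/6)eps). Then 0 < |x + 7| < delta gives both |x + 7| < 7/2 and |x + 7| < (49/6)eps, so |3/x + 3/7| < eps.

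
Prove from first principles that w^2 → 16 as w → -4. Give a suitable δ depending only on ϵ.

δ = min(2, ϵ/10)

Let ϵ > 0 be given. We seek δ > 0 with 0 < |w + 4| < δ ⇒ |w^2 − 16| < ϵ.
Factor: w^2 − 16 = (w + 4)(w - 4), so |w^2 − 16| = |w + 4|·|w - 4|.
Restrict δ ≤ 2. Then |w + 4| < 2 gives |w| < 6, so by the triangle inequality |w - 4| ≤ 6 + 4 = 10.
Hence |w^2 − 16| ≤ 10|w + 4|, which is < ϵ once |w + 4| < ϵ/10.
Take δ = min(2, ϵ/10). If 0 < |w + 4| < δ then both bounds hold and |w^2 − 16| ≤ 10|w + 4| < 10·(ϵ/10) = ϵ.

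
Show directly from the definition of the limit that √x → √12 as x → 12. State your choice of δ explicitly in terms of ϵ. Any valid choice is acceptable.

δ = min(12, √12·ϵ)

Suppose ϵ > 0. We want δ > 0 such that 0 < |x − 12| < δ implies |√x − √12| < ϵ.
Multiplying by the conjugate, |√x − √12| = |x − 12|/(√x + √12).
Restrict δ ≤ 12 so that |x − 12| < 12 forces x > 0, and then √x + √12 > √12.
Hence |√x − √12| < |x − 12|/√12, which is < ϵ once |x − 12| < √12·ϵ.
Take δ = min(12, √12·ϵ). If 0 < |x − 12| < δ then x > 0 and |√x − √12| < |x − 12|/√12 < ϵ.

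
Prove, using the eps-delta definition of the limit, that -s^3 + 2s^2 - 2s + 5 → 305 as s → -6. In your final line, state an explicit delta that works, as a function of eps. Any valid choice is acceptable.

delta = min(2, eps/178)

Suppose eps > 0. We want delta > 0 such that 0 < |s + 6| < delta implies |(-s^3 + 2s^2 - 2s + 5) − 305| < eps.
(-s^3 + 2s^2 - 2s + 5) − 305 = -s^3 + 2s^2 - 2s - 300 = (s + 6)(-s^2 + 8s - 50).
So |(-s^3 + 2s^2 - 2s + 5) − 305| = |s + 6|·|-s^2 + 8s - 50|.
Require delta ≤ 2. Then |s + 6| < 2 gives |s| < 8, and by the triangle inequality |-s^2 + 8s - 50| ≤ 8^2 + 8·8 + 50 = 178.
Hence |(-s^3 + 2s^2 - 2s + 5) − 305| ≤ 178|s + 6| < eps provided |s + 6| < eps/178.
Choosing delta = min(2, eps/178) ensures both conditions, hence |(-s^3 + 2s^2 - 2s + 5) − 305| < eps.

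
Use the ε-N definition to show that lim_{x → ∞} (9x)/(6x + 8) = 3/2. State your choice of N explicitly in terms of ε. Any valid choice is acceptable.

N = 2/ε

Let ε > 0. We seek N > 0 such that x > N implies |(9x)/(6x + 8) − (3/2)| < ε.
(9x)/(6x + 8) − (3/2) = (6(9x) − 9(6x + 8)) / (6(6x + 8)) = -72/(6(6x + 8)).
For x > 0 we have 6x + 8 > 6x, so |(9x)/(6x + 8) − (3/2)| = 72/(6(6x + 8)) < 72/(6·6x) = 2/x.
Thus |(9x)/(6x + 8) − (3/2)| < ε whenever x > 2/ε.
Take N = 2/ε. If x > N then |(9x)/(6x + 8) − (3/2)| < 2/x < ε.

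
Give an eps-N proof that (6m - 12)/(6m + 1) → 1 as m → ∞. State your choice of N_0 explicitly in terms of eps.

N_0 = (13/6)/eps

Fix eps > 0. For m ≥ 1, |(6m - 12)/(6m + 1) − 1| = |-78|/(6(6m + 1)) = 78/(6(6m + 1)).
Since 6m + 1 ≥ 6m for m ≥ 1, this is ≤ 78/(6·6m) = (13/6)/m.
So |(6m - 12)/(6m + 1) − 1| < eps whenever m > (13/6)/eps.
Take N_0 = (13/6)/eps. If m > N_0 then |(6m - 12)/(6m + 1) − 1| ≤ (13/6)/m < eps.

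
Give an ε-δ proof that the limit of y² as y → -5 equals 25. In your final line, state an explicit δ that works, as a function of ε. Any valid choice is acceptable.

δ = min(1, ε/11)

Let ε > 0 be given. We seek δ > 0 with 0 < |y + 5| < δ ⇒ |y² − 25| < ε.
Factor: y² − 25 = (y + 5)(y - 5), so |y² − 25| = |y + 5|·|y - 5|.
Impose δ ≤ 1 so that |y| < 6; then |y - 5| ≤ 11.
Hence |y² − 25| ≤ 11|y + 5|, which is < ε once |y + 5| < ε/11.
Take δ = min(1, ε/11). If 0 < |y + 5| < δ then both bounds hold and |y² − 25| ≤ 11|y + 5| < 11·(ε/11) = ε.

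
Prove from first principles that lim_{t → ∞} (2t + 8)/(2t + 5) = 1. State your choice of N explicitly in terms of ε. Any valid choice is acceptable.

Let ε > 0 be given. We seek N > 0 such that t > N implies |(2t + 8)/(2t + 5) − 1| < ε.
(2t + 8)/(2t + 5) − 1 = (2(2t + 8) − 2(2t + 5)) / (2(2t + 5)) = 6/(2(2t + 5)).
For t > 0 we have 2t + 5 > 2t, so |(2t + 8)/(2t + 5) − 1| = 6/(2(2t + 5)) < 6/(2·2t) = (3/2)/t.
Thus |(2t + 8)/(2t + 5) − 1| < ε whenever t > (3/2)/ε.
Take N = (3/2)/ε. If t > N then |(2t + 8)/(2t + 5) − 1| < (3/2)/t < ε.

N = (3/2)/ε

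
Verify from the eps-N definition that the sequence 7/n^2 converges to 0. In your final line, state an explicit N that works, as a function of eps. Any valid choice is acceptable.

N = (7/eps)^{1/2}

Suppose eps > 0. For n ≥ 1, |7/n^2 − 0| = 7/n^2.
7/n^2 < eps ⇔ n^2 > 7/eps ⇔ n > (7/eps)^{1/2}.
Take N = (7/eps)^{1/2}. Then n > N implies 7/n^2 < eps.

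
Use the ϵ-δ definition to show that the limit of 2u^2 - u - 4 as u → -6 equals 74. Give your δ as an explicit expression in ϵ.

δ = min(2, ϵ/29)

Let ϵ > 0 be given. We want δ > 0 such that 0 < |u + 6| < δ implies |(2u^2 - u - 4) − 74| < ϵ.
(2u^2 - u - 4) − 74 = 2u^2 - u - 78 = (u + 6)(2u - 13).
So |(2u^2 - u - 4) − 74| = |u + 6|·|2u - 13|.
Require δ ≤ 2. Then |u + 6| < 2 gives |u| < 8, and by the triangle inequality |2u - 13| ≤ 2·8 + 13 = 29.
Hence |(2u^2 - u - 4) − 74| ≤ 29|u + 6| < ϵ provided |u + 6| < ϵ/29.
Choosing δ = min(2, ϵ/29) ensures both conditions, hence |(2u^2 - u - 4) − 74| < ϵ.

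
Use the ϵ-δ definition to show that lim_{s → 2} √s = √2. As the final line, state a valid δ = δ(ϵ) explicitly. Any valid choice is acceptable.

δ = min(2, √2·ϵ)

Let ϵ > 0. We want δ > 0 such that 0 < |s − 2| < δ implies |√s − √2| < ϵ.
Rationalise: √s − √2 = (s − 2)/(√s + √2), so |√s − √2| = |s − 2|/(√s + √2).
Restrict δ ≤ 2 so that |s − 2| < 2 forces s > 0, and then √s + √2 > √2.
Hence |√s − √2| < |s − 2|/√2, which is < ϵ once |s − 2| < √2·ϵ.
Take δ = min(2, √2·ϵ). If 0 < |s − 2| < δ then s > 0 and |√s − √2| < |s − 2|/√2 < ϵ.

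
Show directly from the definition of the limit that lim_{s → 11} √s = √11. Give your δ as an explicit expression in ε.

δ = min(11, √11·ε)

Fix ε > 0. We want δ > 0 such that 0 < |s − 11| < δ implies |√s − √11| < ε.
Rationalise: √s − √11 = (s − 11)/(√s + √11), so |√s − √11| = |s − 11|/(√s + √11).
Restrict δ ≤ 11 so that |s − 11| < 11 forces s > 0, and then √s + √11 > √11.
Hence |√s − √11| < |s − 11|/√11, which is < ε once |s − 11| < √11·ε.
Take δ = min(11, √11·ε). If 0 < |s − 11| < δ then s > 0 and |√s − √11| < |s − 11|/√11 < ε.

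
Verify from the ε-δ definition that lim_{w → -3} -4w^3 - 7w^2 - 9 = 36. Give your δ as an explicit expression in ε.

δ = min(2, ε/140)

Suppose ε > 0. We want δ > 0 such that 0 < |w + 3| < δ implies |(-4w^3 - 7w^2 - 9) − 36| < ε.
(-4w^3 - 7w^2 - 9) − 36 = -4w^3 - 7w^2 - 45 = (w + 3)(-4w^2 + 5w - 15).
So |(-4w^3 - 7w^2 - 9) − 36| = |w + 3|·|-4w^2 + 5w - 15|.
Require δ ≤ 2. Then |w + 3| < 2 gives |w| < 5, and by the triangle inequality |-4w^2 + 5w - 15| ≤ 4·5^2 + 5·5 + 15 = 140.
Hence |(-4w^3 - 7w^2 - 9) − 36| ≤ 140|w + 3| < ε provided |w + 3| < ε/140.
Choosing δ = min(2, ε/140) ensures both conditions, hence |(-4w^3 - 7w^2 - 9) − 36| < ε.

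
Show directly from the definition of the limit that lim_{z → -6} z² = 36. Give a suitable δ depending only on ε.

Suppose ε > 0. We seek δ > 0 with 0 < |z + 6| < δ ⇒ |z² − 36| < ε.
Factor: z² − 36 = (z + 6)(z - 6), so |z² − 36| = |z + 6|·|z - 6|.
Impose δ ≤ 1 so that |z| < 7; then |z - 6| ≤ 13.
Hence |z² − 36| ≤ 13|z + 6|, which is < ε once |z + 6| < ε/13.
Take δ = min(1, ε/13). If 0 < |z + 6| < δ then both bounds hold and |z² − 36| ≤ 13|z + 6| < 13·(ε/13) = ε.

δ = min(1, ε/13)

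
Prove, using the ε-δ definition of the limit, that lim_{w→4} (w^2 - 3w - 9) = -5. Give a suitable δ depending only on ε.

δ = min(1, ε/6)

Suppose ε > 0. We want δ > 0 such that 0 < |w − 4| < δ implies |(w^2 - 3w - 9) + 5| < ε.
(w^2 - 3w - 9) + 5 = w^2 - 3w - 4 = (w − 4)(w + 1).
So |(w^2 - 3w - 9) + 5| = |w − 4|·|w + 1|.
Require δ ≤ 1. Then |w − 4| < 1 gives |w| < 5, and by the triangle inequality |w + 1| ≤ 5 + 1 = 6.
Hence |(w^2 - 3w - 9) + 5| ≤ 6|w − 4| < ε provided |w − 4| < ε/6.
Choosing δ = min(1, ε/6) ensures both conditions, hence |(w^2 - 3w - 9) + 5| < ε.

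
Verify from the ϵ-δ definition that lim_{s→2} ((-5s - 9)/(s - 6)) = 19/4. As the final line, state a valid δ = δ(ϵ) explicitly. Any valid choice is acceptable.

Fix ϵ > 0. We want δ > 0 with 0 < |s − 2| < δ ⇒ |(-5s - 9)/(s - 6) − (19/4)| < ϵ.
Combining over a common denominator, (-5s - 9)/(s - 6) − (19/4) = [(-5s - 9)·(-4) − (-19)·(s - 6)] / [(-4)·(s - 6)] = 39(s − 2) / ((-4)(s - 6)).
So |(-5s - 9)/(s - 6) − (19/4)| = 39|s − 2| / (4·|s − 6|).
Restrict δ ≤ 2. Then |s − 2| < 2 gives |s − 6| = |(s − 2) + (-4)| ≥ 4 − 2 = 2.
Hence |(-5s - 9)/(s - 6) − (19/4)| < 39|s − 2|/(4·2) = (39/8)|s − 2|, which is < ϵ once |s − 2| < (8/39)ϵ.
Take δ = min(2, (8/39)ϵ). Then 0 < |s − 2| < δ forces both bounds, so |(-5s - 9)/(s - 6) − (19/4)| < ϵ.

δ = min(2, (8/39)ϵ)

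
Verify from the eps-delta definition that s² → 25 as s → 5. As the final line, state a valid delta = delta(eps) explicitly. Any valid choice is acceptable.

delta = min(1, eps/11)

Let eps > 0. We seek delta > 0 with 0 < |s − 5| < delta ⇒ |s² − 25| < eps.
Factor: s² − 25 = (s − 5)(s + 5), so |s² − 25| = |s − 5|·|s + 5|.
Impose delta ≤ 1 so that |s| < 6; then |s + 5| ≤ 11.
Hence |s² − 25| ≤ 11|s − 5|, which is < eps once |s − 5| < eps/11.
Take delta = min(1, eps/11). If 0 < |s − 5| < delta then both bounds hold and |s² − 25| ≤ 11|s − 5| < 11·(eps/11) = eps.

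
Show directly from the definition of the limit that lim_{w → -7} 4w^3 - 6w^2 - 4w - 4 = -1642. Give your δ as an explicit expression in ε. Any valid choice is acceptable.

Fix ε > 0. We want δ > 0 such that 0 < |w + 7| < δ implies |(4w^3 - 6w^2 - 4w - 4) + 1642| < ε.
(4w^3 - 6w^2 - 4w - 4) + 1642 = 4w^3 - 6w^2 - 4w + 1638 = (w + 7)(4w^2 - 34w + 234).
So |(4w^3 - 6w^2 - 4w - 4) + 1642| = |w + 7|·|4w^2 - 34w + 234|.
Assume first that |w + 7| < 1, so |w| < 8. Then |4w^2 - 34w + 234| ≤ 4·8^2 + 34·8 + 234 = 762.
Hence |(4w^3 - 6w^2 - 4w - 4) + 1642| ≤ 762|w + 7| < ε provided |w + 7| < ε/762.
Choosing δ = min(1, ε/762) ensures both conditions, hence |(4w^3 - 6w^2 - 4w - 4) + 1642| < ε.

δ = min(1, ε/762)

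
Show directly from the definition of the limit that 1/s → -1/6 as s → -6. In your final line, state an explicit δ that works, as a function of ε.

Let ε > 0 be given. We seek δ > 0 such that 0 < |s + 6| < δ implies |1/s + 1/6| < ε.
|1/s + 1/6| = |-6 − s|/(6·|s|) = |s + 6|/(6|s|).
Require δ ≤ 3 so that |s| > 6 − 3 = 3, hence 6|s| > 18.
Then |1/s + 1/6| < |s + 6|/18, which is < ε when |s + 6| < 18ε.
Take δ = min(3, 18ε). Then 0 < |s + 6| < δ gives both |s + 6| < 3 and |s + 6| < 18ε, so |1/s + 1/6| < ε.

δ = min(3, 18ε)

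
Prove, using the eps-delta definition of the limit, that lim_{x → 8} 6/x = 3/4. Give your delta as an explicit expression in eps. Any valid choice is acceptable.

Suppose eps > 0. We seek delta > 0 such that 0 < |x − 8| < delta implies |6/x − (3/4)| < eps.
|6/x − (3/4)| = 6·|8 − x|/(8·|x|) = 6|x − 8|/(8|x|).
Restrict delta ≤ 4. Then |x − 8| < 4 gives |x| > 4, so 8|x| > 32.
Then |6/x − (3/4)| < 6|x − 8|/32, which is < eps when |x − 8| < (16/3)eps.
Take delta = min(4, (16/3)eps). Then 0 < |x − 8| < delta gives both |x − 8| < 4 and |x − 8| < (16/3)eps, so |6/x − (3/4)| < eps.

delta = min(4, (16/3)eps)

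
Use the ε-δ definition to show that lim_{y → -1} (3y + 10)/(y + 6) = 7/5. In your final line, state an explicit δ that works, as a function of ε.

Suppose ε > 0. We want δ > 0 with 0 < |y + 1| < δ ⇒ |(3y + 10)/(y + 6) − (7/5)| < ε.
Combining over a common denominator, (3y + 10)/(y + 6) − (7/5) = [(3y + 10)·5 − 7·(y + 6)] / [5·(y + 6)] = 8(y + 1) / (5(y + 6)).
So |(3y + 10)/(y + 6) − (7/5)| = 8|y + 1| / (5·|y + 6|).
Restrict δ ≤ 5/2. Then |y + 1| < 5/2 gives |y + 6| = |(y + 1) + 5| ≥ 5 − 5/2 = 5/2.
Hence |(3y + 10)/(y + 6) − (7/5)| < 8|y + 1|/(5·(5/2)) = (16/25)|y + 1|, which is < ε once |y + 1| < (25/16)ε.
Take δ = min(5/2, (25/16)ε). Then 0 < |y + 1| < δ forces both bounds, so |(3y + 10)/(y + 6) − (7/5)| < ε.

δ = min(5/2, (25/16)ε)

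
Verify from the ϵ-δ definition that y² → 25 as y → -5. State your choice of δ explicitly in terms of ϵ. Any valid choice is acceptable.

δ = min(1, ϵ/11)

Let ϵ > 0. We seek δ > 0 with 0 < |y + 5| < δ ⇒ |y² − 25| < ϵ.
Factor: y² − 25 = (y + 5)(y - 5), so |y² − 25| = |y + 5|·|y - 5|.
Impose δ ≤ 1 so that |y| < 6; then |y - 5| ≤ 11.
Hence |y² − 25| ≤ 11|y + 5|, which is < ϵ once |y + 5| < ϵ/11.
Take δ = min(1, ϵ/11). If 0 < |y + 5| < δ then both bounds hold and |y² − 25| ≤ 11|y + 5| < 11·(ϵ/11) = ϵ.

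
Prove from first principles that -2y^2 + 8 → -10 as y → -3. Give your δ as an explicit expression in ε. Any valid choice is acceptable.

δ = min(1, ε/14)

Suppose ε > 0. We want δ > 0 such that 0 < |y + 3| < δ implies |(-2y^2 + 8) + 10| < ε.
(-2y^2 + 8) + 10 = -2y^2 + 18 = (y + 3)(-2y + 6).
So |(-2y^2 + 8) + 10| = |y + 3|·|-2y + 6|.
Require δ ≤ 1. Then |y + 3| < 1 gives |y| < 4, and by the triangle inequality |-2y + 6| ≤ 2·4 + 6 = 14.
Hence |(-2y^2 + 8) + 10| ≤ 14|y + 3| < ε provided |y + 3| < ε/14.
Choosing δ = min(1, ε/14) ensures both conditions, hence |(-2y^2 + 8) + 10| < ε.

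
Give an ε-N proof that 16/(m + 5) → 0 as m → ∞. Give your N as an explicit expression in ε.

N = 16/ε

Let ε > 0 be given. For m ≥ 1, |16/(m + 5) − 0| = 16/(m + 5) ≤ 16/m.
We need 16/m < ε, i.e. m > 16/ε.
Take N = 16/ε. If m > N then |16/(m + 5)| ≤ 16/m < ε.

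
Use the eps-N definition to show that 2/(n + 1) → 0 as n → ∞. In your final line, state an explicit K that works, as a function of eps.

Suppose eps > 0. For n ≥ 1, |2/(n + 1) − 0| = 2/(n + 1) ≤ 2/n.
We need 2/n < eps, i.e. n > 2/eps.
Take K = 2/eps. If n > K then |2/(n + 1)| ≤ 2/n < eps.

K = 2/eps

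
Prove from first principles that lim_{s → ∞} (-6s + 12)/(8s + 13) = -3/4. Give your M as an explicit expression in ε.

M = (87/32)/ε

Let ε > 0. We seek M > 0 such that s > M implies |(-6s + 12)/(8s + 13) + 3/4| < ε.
(-6s + 12)/(8s + 13) + 3/4 = (8(-6s + 12) − (-6)(8s + 13)) / (8(8s + 13)) = 174/(8(8s + 13)).
For s > 0 we have 8s + 13 > 8s, so |(-6s + 12)/(8s + 13) + 3/4| = 174/(8(8s + 13)) < 174/(8·8s) = (87/32)/s.
Thus |(-6s + 12)/(8s + 13) + 3/4| < ε whenever s > (87/32)/ε.
Take M = (87/32)/ε. If s > M then |(-6s + 12)/(8s + 13) + 3/4| < (87/32)/s < ε.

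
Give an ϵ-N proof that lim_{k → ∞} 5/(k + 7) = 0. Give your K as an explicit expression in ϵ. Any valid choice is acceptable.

K = 5/ϵ

Let ϵ > 0 be given. For k ≥ 1, |5/(k + 7) − 0| = 5/(k + 7) ≤ 5/k.
We need 5/k < ϵ, i.e. k > 5/ϵ.
Take K = 5/ϵ. If k > K then |5/(k + 7)| ≤ 5/k < ϵ.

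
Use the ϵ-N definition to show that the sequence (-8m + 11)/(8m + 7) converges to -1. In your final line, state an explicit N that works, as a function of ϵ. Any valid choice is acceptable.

N = (9/4)/ϵ

Suppose ϵ > 0. For m ≥ 1, |(-8m + 11)/(8m + 7) + 1| = |144|/(8(8m + 7)) = 144/(8(8m + 7)).
Since 8m + 7 ≥ 8m for m ≥ 1, this is ≤ 144/(8·8m) = (9/4)/m.
So |(-8m + 11)/(8m + 7) + 1| < ϵ whenever m > (9/4)/ϵ.
Take N = (9/4)/ϵ. If m > N then |(-8m + 11)/(8m + 7) + 1| ≤ (9/4)/m < ϵ.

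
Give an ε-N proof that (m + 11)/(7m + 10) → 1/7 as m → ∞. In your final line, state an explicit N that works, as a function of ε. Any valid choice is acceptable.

N = (67/49)/ε

Fix ε > 0. For m ≥ 1, |(m + 11)/(7m + 10) − (1/7)| = |67|/(7(7m + 10)) = 67/(7(7m + 10)).
Since 7m + 10 ≥ 7m for m ≥ 1, this is ≤ 67/(7·7m) = (67/49)/m.
So |(m + 11)/(7m + 10) − (1/7)| < ε whenever m > (67/49)/ε.
Take N = (67/49)/ε. If m > N then |(m + 11)/(7m + 10) − (1/7)| ≤ (67/49)/m < ε.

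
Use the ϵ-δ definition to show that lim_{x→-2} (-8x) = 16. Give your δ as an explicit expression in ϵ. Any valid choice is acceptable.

Let ϵ > 0 be given. We need δ > 0 so that 0 < |x + 2| < δ implies |(-8x) − 16| < ϵ.
|(-8x) − 16| = |-8x - 16| = 8|x + 2|.
Thus it suffices that |x + 2| < ϵ/8.
Take δ = ϵ/8. If 0 < |x + 2| < δ then |(-8x) − 16| = 8|x + 2| < 8·(ϵ/8) = ϵ.

δ = ϵ/8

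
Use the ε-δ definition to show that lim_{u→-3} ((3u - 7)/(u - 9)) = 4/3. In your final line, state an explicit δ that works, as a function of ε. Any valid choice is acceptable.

Let ε > 0 be given. We want δ > 0 with 0 < |u + 3| < δ ⇒ |(3u - 7)/(u - 9) − (4/3)| < ε.
Combining over a common denominator, (3u - 7)/(u - 9) − (4/3) = [(3u - 7)·(-12) − (-16)·(u - 9)] / [(-12)·(u - 9)] = -20(u + 3) / ((-12)(u - 9)).
So |(3u - 7)/(u - 9) − (4/3)| = 20|u + 3| / (12·|u − 9|).
Require δ ≤ 6, so |u − 9| ≥ |-12| − |u + 3| > 12 − 6 = 6.
Hence |(3u - 7)/(u - 9) − (4/3)| < 20|u + 3|/(12·6) = (5/18)|u + 3|, which is < ε once |u + 3| < (18/5)ε.
Take δ = min(6, (18/5)ε). Then 0 < |u + 3| < δ forces both bounds, so |(3u - 7)/(u - 9) − (4/3)| < ε.

δ = min(6, (18/5)ε)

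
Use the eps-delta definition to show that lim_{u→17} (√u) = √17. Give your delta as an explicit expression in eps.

Let eps > 0. We want delta > 0 such that 0 < |u − 17| < delta implies |√u − √17| < eps.
Rationalise: √u − √17 = (u − 17)/(√u + √17), so |√u − √17| = |u − 17|/(√u + √17).
Restrict delta ≤ 17 so that |u − 17| < 17 forces u > 0, and then √u + √17 > √17.
Hence |√u − √17| < |u − 17|/√17, which is < eps once |u − 17| < √17·eps.
Take delta = min(17, √17·eps). If 0 < |u − 17| < delta then u > 0 and |√u − √17| < |u − 17|/√17 < eps.

delta = min(17, √17·eps)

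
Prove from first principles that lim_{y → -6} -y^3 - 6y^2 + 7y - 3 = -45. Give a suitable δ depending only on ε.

Let ε > 0 be given. We want δ > 0 such that 0 < |y + 6| < δ implies |(-y^3 - 6y^2 + 7y - 3) + 45| < ε.
(-y^3 - 6y^2 + 7y - 3) + 45 = -y^3 - 6y^2 + 7y + 42 = (y + 6)(-y^2 + 7).
So |(-y^3 - 6y^2 + 7y - 3) + 45| = |y + 6|·|-y^2 + 7|.
Assume first that |y + 6| < 1, so |y| < 7. Then |-y^2 + 7| ≤ 7^2 + 7 = 56.
Hence |(-y^3 - 6y^2 + 7y - 3) + 45| ≤ 56|y + 6| < ε provided |y + 6| < ε/56.
Take δ = min(1, ε/56). Then 0 < |y + 6| < δ gives both |y + 6| < 1 and |y + 6| < ε/56, so |(-y^3 - 6y^2 + 7y - 3) + 45| < ε.

δ = min(1, ε/56)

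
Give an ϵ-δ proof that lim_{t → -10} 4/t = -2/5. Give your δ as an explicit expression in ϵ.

Let ϵ > 0. We seek δ > 0 such that 0 < |t + 10| < δ implies |4/t + 2/5| < ϵ.
|4/t + 2/5| = 4·|-10 − t|/(10·|t|) = 4|t + 10|/(10|t|).
Require δ ≤ 5 so that |t| > 10 − 5 = 5, hence 10|t| > 50.
Then |4/t + 2/5| < 4|t + 10|/50, which is < ϵ when |t + 10| < (25/2)ϵ.
Take δ = min(5, (25/2)ϵ). Then 0 < |t + 10| < δ gives both |t + 10| < 5 and |t + 10| < (25/2)ϵ, so |4/t + 2/5| < ϵ.

δ = min(5, (25/2)ϵ)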